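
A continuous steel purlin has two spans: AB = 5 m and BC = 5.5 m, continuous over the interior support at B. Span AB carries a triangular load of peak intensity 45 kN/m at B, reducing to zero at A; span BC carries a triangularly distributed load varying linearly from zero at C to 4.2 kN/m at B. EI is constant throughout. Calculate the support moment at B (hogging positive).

M_B = 40.15 kN·m

Take M_B as the redundant. Released structure: two simple spans AB and BC with a hinge at B.
End slopes at the hinge B, treating each span as simply supported:
  span AB: triangular load, peak 45: w₀L³/(45EI) = 125/EI
  span BC: triangular load, peak 4.2: w₀L³/(45EI) = 15.53/EI
  relative rotation θ_0 = (125 + 15.53)/EI = 140.5/EI
A unit hogging moment at B produces rotation L₁/(3EI) + L₂/(3EI) = 3.5/EI.
Slope continuity at B: θ_0 = M_B·3.5/EI, so M_B = 140.5/3.5 = 40.15 kN·m (hogging).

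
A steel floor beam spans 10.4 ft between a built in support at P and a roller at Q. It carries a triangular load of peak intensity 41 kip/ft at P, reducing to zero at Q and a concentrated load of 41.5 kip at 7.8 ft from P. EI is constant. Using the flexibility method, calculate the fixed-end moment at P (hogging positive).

Release the roller at Q. Primary structure: cantilever fixed at P.
Deflection at Q on the released cantilever, summing each load's contribution:
  triangular load, peak 41 at the fixed end: w₀L⁴/(30EI) = 15988/EI
  point load 41.5 at a = 7.8: Pa²(3L − a)/(6EI) = 9847/EI
  δ_0 = 25835/EI
Flexibility coefficient — unit upward force at Q: δ_{QQ} = L³/(3EI) = 375/EI.
Compatibility at Q: δ_0 − R_Q·δ_{QQ} = 0, so R_Q = 25835/375 = 68.9 kip.
Moment equilibrium about P: M_P = Σ(load moments about P) − R_Q·L = 1063 − 68.9×10.4 = 346.2 kip·ft.

M_P = 346.2 kip·ft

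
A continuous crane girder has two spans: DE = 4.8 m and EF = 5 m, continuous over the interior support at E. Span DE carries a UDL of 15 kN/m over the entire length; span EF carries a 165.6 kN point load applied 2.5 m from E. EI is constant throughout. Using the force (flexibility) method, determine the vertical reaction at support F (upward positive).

R_F = 62.73 kN

Take M_E as the redundant. Released structure: two simple spans DE and EF with a hinge at E.
Rotations at E on the released spans (each span's end-slope, ×1/EI):
  span DE: UDL 15: wL³/(24EI) = 69.12/EI
  span EF: point load 165.6 at a = 2.5: Pab(L + b)/(6LEI) = 258.8/EI
  relative rotation θ_0 = (69.12 + 258.8)/EI = 327.9/EI
A unit hogging moment at E produces rotation L₁/(3EI) + L₂/(3EI) = 3.267/EI.
Slope continuity at E: θ_0 = M_E·3.267/EI, so M_E = 327.9/3.267 = 100.4 kN·m (hogging).
Span EF, ΣM about F: R_E^{EF}·5 = 414 + 100.4, so R_E^{EF} = 102.9 kN and R_F = 165.6 − 102.9 = 62.73 kN.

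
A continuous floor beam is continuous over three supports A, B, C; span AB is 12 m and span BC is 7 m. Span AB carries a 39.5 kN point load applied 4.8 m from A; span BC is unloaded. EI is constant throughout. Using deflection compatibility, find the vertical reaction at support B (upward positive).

Release continuity at B by inserting a hinge; the redundant is the internal moment M_B. The primary structure is two simply-supported spans AB and BC.
Discontinuity in slope at B on the released structure — sum the simple-span end rotations:
  span AB: point load 39.5 at a = 4.8: Pab(L + a)/(6LEI) = 318.5/EI
  relative rotation θ_0 = (318.5 + 0)/EI = 318.5/EI
A unit hogging moment at B produces rotation L₁/(3EI) + L₂/(3EI) = 6.333/EI.
Slope continuity at B: θ_0 = M_B·6.333/EI, so M_B = 318.5/6.333 = 50.29 kN·m (hogging).
Span AB, ΣM about A with M_B applied at B: R_B^{AB}·12 = 189.6 + 50.29, so R_B^{AB} = 19.99 kN and R_A = 39.5 − 19.99 = 19.51 kN.
Span BC, ΣM about C: R_B^{BC}·7 = 0 + 50.29, so R_B^{BC} = 7.185 kN and R_C = 0 − 7.185 = -7.185 kN.
R_B = 19.99 + 7.185 = 27.18 kN.

R_B = 27.18 kN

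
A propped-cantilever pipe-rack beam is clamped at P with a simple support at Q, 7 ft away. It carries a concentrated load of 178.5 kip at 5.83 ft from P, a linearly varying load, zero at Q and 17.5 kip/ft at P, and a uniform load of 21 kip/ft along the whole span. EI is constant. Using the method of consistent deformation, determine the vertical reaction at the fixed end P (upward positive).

Remove the prop at Q; the released (primary) structure is a cantilever built in at P.
Downward deflection at the released point Q due to the loads:
  point load 178.5 at a = 5.83: Pa²(3L − a)/(6EI) = 15339/EI
  triangular load, peak 17.5 at the fixed end: w₀L⁴/(30EI) = 1401/EI
  UDL 21: wL⁴/(8EI) = 6303/EI
  δ_0 = 23043/EI
Tip deflection under a unit load at Q: L³/(3EI) = 114.3/EI.
The prop prevents deflection at Q: R_Q = δ_0/δ_{QQ} = 23043/114.3 = 201.5 kip.
Vertical equilibrium: R_P = ΣP − R_Q = 386.8 − 201.5 = 185.2 kip.

R_P = 185.2 kip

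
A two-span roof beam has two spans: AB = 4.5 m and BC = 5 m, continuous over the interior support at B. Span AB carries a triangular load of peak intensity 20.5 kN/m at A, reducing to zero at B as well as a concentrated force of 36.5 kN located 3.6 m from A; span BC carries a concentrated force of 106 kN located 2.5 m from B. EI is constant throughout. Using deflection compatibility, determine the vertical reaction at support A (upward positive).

Insert a hinge at B; M_B is the redundant, and each span becomes simply supported.
Rotations at B on the released spans (each span's end-slope, ×1/EI):
  span AB: triangular load, peak 20.5: 7w₀L³/(360EI) = 36.32/EI
  span AB: point load 36.5 at a = 3.6: Pab(L + a)/(6LEI) = 35.48/EI
  span BC: point load 106 at a = 2.5: Pab(L + b)/(6LEI) = 165.6/EI
  relative rotation θ_0 = (71.8 + 165.6)/EI = 237.4/EI
A unit hogging moment at B produces rotation L₁/(3EI) + L₂/(3EI) = 3.167/EI.
Compatibility: M_B·(L₁+L₂)/(3EI) = θ_0, giving M_B = 74.98 kN·m (hogging).
Span AB, ΣM about A with M_B applied at B: R_B^{AB}·4.5 = 200.6 + 74.98, so R_B^{AB} = 61.24 kN and R_A = 82.62 − 61.24 = 21.39 kN.

R_A = 21.39 kN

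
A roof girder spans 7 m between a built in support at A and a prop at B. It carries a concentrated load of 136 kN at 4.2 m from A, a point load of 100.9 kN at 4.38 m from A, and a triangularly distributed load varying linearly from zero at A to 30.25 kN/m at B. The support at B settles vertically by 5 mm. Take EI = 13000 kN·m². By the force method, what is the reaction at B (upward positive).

R_B = 163.3 kN

Release the roller at B. Primary structure: cantilever fixed at A.
Deflection at B on the released cantilever, summing each load's contribution:
  point load 136 at a = 4.2: Pa²(3L − a)/(6EI) = 6717/EI
  point load 100.9 at a = 4.38: Pa²(3L − a)/(6EI) = 5362/EI
  triangular load, peak 30.25 at the free end: 11w₀L⁴/(120EI) = 6658/EI
  δ_0 = 18737/EI
Flexibility coefficient — unit upward force at B: δ_{BB} = L³/(3EI) = 114.3/EI.
With EI = 13000 kN·m²: δ_0 = 1.4413 m and δ_{BB} = 0.008795 m/kN.
Compatibility — the beam at B must follow the support down by 0.005 m: δ_0 − R_B·δ_{BB} = 0.005, so R_B = (1.4413 − 0.005)/0.008795 = 163.3 kN.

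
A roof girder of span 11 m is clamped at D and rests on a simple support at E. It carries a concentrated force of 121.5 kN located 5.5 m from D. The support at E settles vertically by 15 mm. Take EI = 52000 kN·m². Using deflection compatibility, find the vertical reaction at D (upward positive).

R_D = 85.29 kN

Release the roller at E. Primary structure: cantilever fixed at D.
Downward deflection at the released point E due to the loads:
  point load 121.5 at a = 5.5: Pa²(3L − a)/(6EI) = 16845/EI
Tip deflection under a unit load at E: L³/(3EI) = 443.7/EI.
With EI = 52000 kN·m²: δ_0 = 0.32395 m and δ_{EE} = 0.008532 m/kN.
Compatibility — the beam at E must follow the support down by 0.015 m: δ_0 − R_E·δ_{EE} = 0.015, so R_E = (0.32395 − 0.015)/0.008532 = 36.21 kN.
Vertical equilibrium: R_D = ΣP − R_E = 121.5 − 36.21 = 85.29 kN.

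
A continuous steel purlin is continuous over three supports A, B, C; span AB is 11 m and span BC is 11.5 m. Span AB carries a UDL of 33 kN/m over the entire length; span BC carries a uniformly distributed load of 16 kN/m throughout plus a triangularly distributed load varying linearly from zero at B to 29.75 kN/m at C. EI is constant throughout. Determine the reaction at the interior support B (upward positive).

Insert a hinge at B; M_B is the redundant, and each span becomes simply supported.
Rotations at B on the released spans (each span's end-slope, ×1/EI):
  span AB: UDL 33: wL³/(24EI) = 1830/EI
  span BC: UDL 16: wL³/(24EI) = 1014/EI
  span BC: triangular load, peak 29.75: 7w₀L³/(360EI) = 879.8/EI
  relative rotation θ_0 = (1830 + 1894)/EI = 3724/EI
A unit hogging moment at B produces rotation L₁/(3EI) + L₂/(3EI) = 7.5/EI.
Compatibility: M_B·(L₁+L₂)/(3EI) = θ_0, giving M_B = 496.5 kN·m (hogging).
Span AB, ΣM about A with M_B applied at B: R_B^{AB}·11 = 1996 + 496.5, so R_B^{AB} = 226.6 kN and R_A = 363 − 226.6 = 136.4 kN.
Span BC, ΣM about C: R_B^{BC}·11.5 = 1714 + 496.5, so R_B^{BC} = 192.2 kN and R_C = 355.1 − 192.2 = 162.9 kN.
R_B = 226.6 + 192.2 = 418.8 kN.

R_B = 418.8 kN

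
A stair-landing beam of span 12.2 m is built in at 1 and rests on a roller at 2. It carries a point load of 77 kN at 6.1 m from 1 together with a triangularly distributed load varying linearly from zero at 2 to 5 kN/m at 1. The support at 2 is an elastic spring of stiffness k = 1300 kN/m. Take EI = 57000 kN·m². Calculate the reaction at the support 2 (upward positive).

R_2 = 28.13 kN

Remove the prop at 2; the released (primary) structure is a cantilever built in at 1.
Primary-structure tip deflection at 2 by superposition:
  point load 77 at a = 6.1: Pa²(3L − a)/(6EI) = 14565/EI
  triangular load, peak 5 at the fixed end: w₀L⁴/(30EI) = 3692/EI
  δ_0 = 18257/EI
Tip deflection under a unit load at 2: L³/(3EI) = 605.3/EI.
With EI = 57000 kN·m²: δ_0 = 0.3203 m and δ_{22} = 0.010619 m/kN.
Compatibility — the spring shortens by R_2/k under the reaction it provides: δ_0 − R_2·δ_{22} = R_2/k. With 1/k = 0.000769 m/kN, R_2 = δ_0 / (δ_{22} + 1/k) = 0.3203 / (0.010619 + 0.000769) = 28.13 kN.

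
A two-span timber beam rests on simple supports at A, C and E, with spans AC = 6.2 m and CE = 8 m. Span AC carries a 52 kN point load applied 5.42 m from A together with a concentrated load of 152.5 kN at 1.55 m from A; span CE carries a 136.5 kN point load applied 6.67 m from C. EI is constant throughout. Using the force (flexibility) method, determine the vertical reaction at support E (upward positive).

R_E = 99.73 kN

Take M_C as the redundant. Released structure: two simple spans AC and CE with a hinge at C.
End slopes at the hinge C, treating each span as simply supported:
  span AC: point load 52 at a = 5.42: Pab(L + a)/(6LEI) = 68.67/EI
  span AC: point load 152.5 at a = 1.55: Pab(L + a)/(6LEI) = 229/EI
  span CE: point load 136.5 at a = 6.67: Pab(L + b)/(6LEI) = 235.4/EI
  relative rotation θ_0 = (297.7 + 235.4)/EI = 533/EI
A unit hogging moment at C produces rotation L₁/(3EI) + L₂/(3EI) = 4.733/EI.
Compatibility: M_C·(L₁+L₂)/(3EI) = θ_0, giving M_C = 112.6 kN·m (hogging).
Span CE, ΣM about E: R_C^{CE}·8 = 181.5 + 112.6, so R_C^{CE} = 36.77 kN and R_E = 136.5 − 36.77 = 99.73 kN.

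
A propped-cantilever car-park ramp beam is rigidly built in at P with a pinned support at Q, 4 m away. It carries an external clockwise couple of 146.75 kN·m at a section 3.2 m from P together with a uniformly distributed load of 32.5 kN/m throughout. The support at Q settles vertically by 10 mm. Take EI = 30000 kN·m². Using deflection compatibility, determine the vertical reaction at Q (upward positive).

R_Q = 87.52 kN

Release the roller at Q. Primary structure: cantilever fixed at P.
Deflection at Q on the released cantilever, summing each load's contribution:
  clockwise couple 146.75 at a = 3.2: M₀a(2L − a)/(2EI) = 1127/EI
  UDL 32.5: wL⁴/(8EI) = 1040/EI
  δ_0 = 2167/EI
Tip deflection under a unit load at Q: L³/(3EI) = 21.33/EI.
With EI = 30000 kN·m²: δ_0 = 0.072235 m and δ_{QQ} = 0.000711 m/kN.
Compatibility — the beam at Q must follow the support down by 0.01 m: δ_0 − R_Q·δ_{QQ} = 0.01, so R_Q = (0.072235 − 0.01)/0.000711 = 87.52 kN.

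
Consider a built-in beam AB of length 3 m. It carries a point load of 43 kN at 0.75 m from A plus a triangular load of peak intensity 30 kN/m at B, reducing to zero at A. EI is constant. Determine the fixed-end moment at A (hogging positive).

Release both end moments; the primary structure is a simply-supported span AB with redundants M_A and M_B.
On the primary (simply-supported) span, the end slopes from the loading are:
  at A: point load 43 at a = 0.75: Pab(L + b)/(6LEI) = 21.16/EI
  at B: point load 43 at a = 0.75: Pab(L + a)/(6LEI) = 15.12/EI
  at A: triangular load, peak 30: 7w₀L³/(360EI) = 15.75/EI
  at B: triangular load, peak 30: w₀L³/(45EI) = 18/EI
  θ_A0 = 36.91/EI,  θ_B0 = 33.12/EI
Flexibility coefficients: a unit moment at one end gives L/(3EI) there and L/(6EI) at the far end, so f₁₁ = f₂₂ = 1/EI and f₁₂ = f₂₁ = 0.5/EI.
Compatibility — zero rotation at each built-in end:
  1 M_A + 0.5 M_B = 36.91
  0.5 M_A + 1 M_B = 33.12
Solving the pair gives M_A = 27.14 kN·m and M_B = 19.55 kN·m (hogging).

M_A = 27.14 kN·m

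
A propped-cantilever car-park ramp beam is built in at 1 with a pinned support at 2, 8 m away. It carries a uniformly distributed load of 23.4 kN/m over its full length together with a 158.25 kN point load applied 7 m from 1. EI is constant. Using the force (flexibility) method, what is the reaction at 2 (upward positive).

R_2 = 198.9 kN

Take the reaction at 2 as the redundant and release it; the primary structure is a cantilever fixed at 1.
Primary-structure tip deflection at 2 by superposition:
  UDL 23.4: wL⁴/(8EI) = 11981/EI
  point load 158.25 at a = 7: Pa²(3L − a)/(6EI) = 21970/EI
  δ_0 = 33951/EI
Tip deflection under a unit load at 2: L³/(3EI) = 170.7/EI.
Compatibility at 2: δ_0 − R_2·δ_{22} = 0, so R_2 = 33951/170.7 = 198.9 kN.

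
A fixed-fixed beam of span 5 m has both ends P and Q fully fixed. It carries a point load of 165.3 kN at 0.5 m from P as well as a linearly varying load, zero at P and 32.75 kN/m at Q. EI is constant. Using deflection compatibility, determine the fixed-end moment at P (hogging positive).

Release both end moments; the primary structure is a simply-supported span PQ with redundants M_P and M_Q.
End rotations of the released simple span under the applied load (×1/EI):
  at P: point load 165.3 at a = 0.5: Pab(L + b)/(6LEI) = 117.8/EI
  at Q: point load 165.3 at a = 0.5: Pab(L + a)/(6LEI) = 68.19/EI
  at P: triangular load, peak 32.75: 7w₀L³/(360EI) = 79.6/EI
  at Q: triangular load, peak 32.75: w₀L³/(45EI) = 90.97/EI
  θ_P0 = 197.4/EI,  θ_Q0 = 159.2/EI
Flexibility coefficients: a unit moment at one end gives L/(3EI) there and L/(6EI) at the far end, so f₁₁ = f₂₂ = 1.667/EI and f₁₂ = f₂₁ = 0.8333/EI.
Compatibility — zero rotation at each built-in end:
  1.667 M_P + 0.8333 M_Q = 197.4
  0.8333 M_P + 1.667 M_Q = 159.2
Solving the pair gives M_P = 94.24 kN·m and M_Q = 48.38 kN·m (hogging).

M_P = 94.24 kN·m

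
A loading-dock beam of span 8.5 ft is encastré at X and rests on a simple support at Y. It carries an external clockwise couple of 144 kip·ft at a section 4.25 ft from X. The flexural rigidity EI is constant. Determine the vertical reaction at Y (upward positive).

Take the reaction at Y as the redundant and release it; the primary structure is a cantilever fixed at X.
Downward deflection at the released point Y due to the loads:
  clockwise couple 144 at a = 4.25: M₀a(2L − a)/(2EI) = 3902/EI
Flexibility coefficient — unit upward force at Y: δ_{YY} = L³/(3EI) = 204.7/EI.
Compatibility at Y: δ_0 − R_Y·δ_{YY} = 0, so R_Y = 3902/204.7 = 19.06 kip.

R_Y = 19.06 kip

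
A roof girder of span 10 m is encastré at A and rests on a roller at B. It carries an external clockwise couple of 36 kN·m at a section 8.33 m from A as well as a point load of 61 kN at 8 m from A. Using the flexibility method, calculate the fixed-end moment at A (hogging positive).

Take the reaction at B as the redundant and release it; the primary structure is a cantilever fixed at A.
Primary-structure tip deflection at B by superposition:
  clockwise couple 36 at a = 8.33: M₀a(2L − a)/(2EI) = 1750/EI
  point load 61 at a = 8: Pa²(3L − a)/(6EI) = 14315/EI
  δ_0 = 16064/EI
Tip deflection under a unit load at B: L³/(3EI) = 333.3/EI.
The prop prevents deflection at B: R_B = δ_0/δ_{BB} = 16064/333.3 = 48.19 kN.
Moment equilibrium about A: M_A = Σ(load moments about A) − R_B·L = 524 − 48.19×10 = 42.07 kN·m.

M_A = 42.07 kN·m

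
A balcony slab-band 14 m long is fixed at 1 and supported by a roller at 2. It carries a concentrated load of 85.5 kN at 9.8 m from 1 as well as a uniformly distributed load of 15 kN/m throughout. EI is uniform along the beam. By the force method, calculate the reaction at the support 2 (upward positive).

R_2 = 126.9 kN

Remove the prop at 2; the released (primary) structure is a cantilever built in at 1.
Downward deflection at the released point 2 due to the loads:
  point load 85.5 at a = 9.8: Pa²(3L − a)/(6EI) = 44068/EI
  UDL 15: wL⁴/(8EI) = 72030/EI
  δ_0 = 116098/EI
Flexibility coefficient — unit upward force at 2: δ_{22} = L³/(3EI) = 914.7/EI.
The prop prevents deflection at 2: R_2 = δ_0/δ_{22} = 116098/914.7 = 126.9 kN.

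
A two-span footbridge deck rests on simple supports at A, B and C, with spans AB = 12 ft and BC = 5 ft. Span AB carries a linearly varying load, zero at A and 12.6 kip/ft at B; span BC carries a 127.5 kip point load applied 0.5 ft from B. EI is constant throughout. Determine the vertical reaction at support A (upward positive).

R_A = 16.75 kip

Release continuity at B by inserting a hinge; the redundant is the internal moment M_B. The primary structure is two simply-supported spans AB and BC.
End slopes at the hinge B, treating each span as simply supported:
  span AB: triangular load, peak 12.6: w₀L³/(45EI) = 483.8/EI
  span BC: point load 127.5 at a = 0.5: Pab(L + b)/(6LEI) = 90.84/EI
  relative rotation θ_0 = (483.8 + 90.84)/EI = 574.7/EI
A unit hogging moment at B produces rotation L₁/(3EI) + L₂/(3EI) = 5.667/EI.
Compatibility: M_B·(L₁+L₂)/(3EI) = θ_0, giving M_B = 101.4 kip·ft (hogging).
Span AB, ΣM about A with M_B applied at B: R_B^{AB}·12 = 604.8 + 101.4, so R_B^{AB} = 58.85 kip and R_A = 75.6 − 58.85 = 16.75 kip.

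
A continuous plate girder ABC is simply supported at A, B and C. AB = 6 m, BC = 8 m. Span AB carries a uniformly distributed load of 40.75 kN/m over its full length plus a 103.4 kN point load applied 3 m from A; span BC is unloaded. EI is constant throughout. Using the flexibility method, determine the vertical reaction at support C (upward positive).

R_C = -16.06 kN

Insert a hinge at B; M_B is the redundant, and each span becomes simply supported.
Discontinuity in slope at B on the released structure — sum the simple-span end rotations:
  span AB: UDL 40.75: wL³/(24EI) = 366.8/EI
  span AB: point load 103.4 at a = 3: Pab(L + a)/(6LEI) = 232.7/EI
  relative rotation θ_0 = (599.4 + 0)/EI = 599.4/EI
A unit hogging moment at B produces rotation L₁/(3EI) + L₂/(3EI) = 4.667/EI.
Slope continuity at B: θ_0 = M_B·4.667/EI, so M_B = 599.4/4.667 = 128.4 kN·m (hogging).
Span BC, ΣM about C: R_B^{BC}·8 = 0 + 128.4, so R_B^{BC} = 16.06 kN and R_C = 0 − 16.06 = -16.06 kN.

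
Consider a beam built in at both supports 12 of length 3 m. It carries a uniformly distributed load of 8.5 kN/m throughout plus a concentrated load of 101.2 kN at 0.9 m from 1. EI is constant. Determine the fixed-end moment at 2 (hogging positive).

M_2 = 25.5 kN·m

Take the two fixed-end moments M_1, M_2 as redundants; the released structure is the simple span 12.
End rotations of the released simple span under the applied load (×1/EI):
  at 1: UDL 8.5: wL³/(24EI) = 9.562/EI
  at 2: UDL 8.5: wL³/(24EI) = 9.562/EI
  at 1: point load 101.2 at a = 0.9: Pab(L + b)/(6LEI) = 54.19/EI
  at 2: point load 101.2 at a = 0.9: Pab(L + a)/(6LEI) = 41.44/EI
  θ_10 = 63.76/EI,  θ_20 = 51/EI
Flexibility coefficients: a unit moment at one end gives L/(3EI) there and L/(6EI) at the far end, so f₁₁ = f₂₂ = 1/EI and f₁₂ = f₂₁ = 0.5/EI.
Compatibility — zero rotation at each built-in end:
  1 M_1 + 0.5 M_2 = 63.76
  0.5 M_1 + 1 M_2 = 51
Solving the pair gives M_1 = 51 kN·m and M_2 = 25.5 kN·m (hogging).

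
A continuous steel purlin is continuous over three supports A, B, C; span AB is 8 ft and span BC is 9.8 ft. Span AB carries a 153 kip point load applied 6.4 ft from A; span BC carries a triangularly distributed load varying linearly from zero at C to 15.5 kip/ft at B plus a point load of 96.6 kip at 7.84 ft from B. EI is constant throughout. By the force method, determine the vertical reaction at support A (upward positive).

Insert a hinge at B; M_B is the redundant, and each span becomes simply supported.
Discontinuity in slope at B on the released structure — sum the simple-span end rotations:
  span AB: point load 153 at a = 6.4: Pab(L + a)/(6LEI) = 470/EI
  span BC: triangular load, peak 15.5: w₀L³/(45EI) = 324.2/EI
  span BC: point load 96.6 at a = 7.84: Pab(L + b)/(6LEI) = 296.9/EI
  relative rotation θ_0 = (470 + 621.1)/EI = 1091/EI
A unit hogging moment at B produces rotation L₁/(3EI) + L₂/(3EI) = 5.933/EI.
Compatibility: M_B·(L₁+L₂)/(3EI) = θ_0, giving M_B = 183.9 kip·ft (hogging).
Span AB, ΣM about A with M_B applied at B: R_B^{AB}·8 = 979.2 + 183.9, so R_B^{AB} = 145.4 kip and R_A = 153 − 145.4 = 7.614 kip.

R_A = 7.614 kip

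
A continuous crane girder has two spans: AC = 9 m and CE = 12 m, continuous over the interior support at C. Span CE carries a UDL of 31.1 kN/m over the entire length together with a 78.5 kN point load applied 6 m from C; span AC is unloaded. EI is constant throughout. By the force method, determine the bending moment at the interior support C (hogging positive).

M_C = 420.8 kN·m

Insert a hinge at C; M_C is the redundant, and each span becomes simply supported.
End slopes at the hinge C, treating each span as simply supported:
  span CE: UDL 31.1: wL³/(24EI) = 2239/EI
  span CE: point load 78.5 at a = 6: Pab(L + b)/(6LEI) = 706.5/EI
  relative rotation θ_0 = (0 + 2946)/EI = 2946/EI
A unit hogging moment at C produces rotation L₁/(3EI) + L₂/(3EI) = 7/EI.
Compatibility: M_C·(L₁+L₂)/(3EI) = θ_0, giving M_C = 420.8 kN·m (hogging).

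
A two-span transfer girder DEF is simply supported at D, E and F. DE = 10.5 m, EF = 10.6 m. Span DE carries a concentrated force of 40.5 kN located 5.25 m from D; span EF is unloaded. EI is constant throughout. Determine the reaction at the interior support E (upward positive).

R_E = 27.77 kN

Take M_E as the redundant. Released structure: two simple spans DE and EF with a hinge at E.
End slopes at the hinge E, treating each span as simply supported:
  span DE: point load 40.5 at a = 5.25: Pab(L + a)/(6LEI) = 279.1/EI
  relative rotation θ_0 = (279.1 + 0)/EI = 279.1/EI
A unit hogging moment at E produces rotation L₁/(3EI) + L₂/(3EI) = 7.033/EI.
Slope continuity at E: θ_0 = M_E·7.033/EI, so M_E = 279.1/7.033 = 39.68 kN·m (hogging).
Span DE, ΣM about D with M_E applied at E: R_E^{DE}·10.5 = 212.6 + 39.68, so R_E^{DE} = 24.03 kN and R_D = 40.5 − 24.03 = 16.47 kN.
Span EF, ΣM about F: R_E^{EF}·10.6 = 0 + 39.68, so R_E^{EF} = 3.743 kN and R_F = 0 − 3.743 = -3.743 kN.
R_E = 24.03 + 3.743 = 27.77 kN.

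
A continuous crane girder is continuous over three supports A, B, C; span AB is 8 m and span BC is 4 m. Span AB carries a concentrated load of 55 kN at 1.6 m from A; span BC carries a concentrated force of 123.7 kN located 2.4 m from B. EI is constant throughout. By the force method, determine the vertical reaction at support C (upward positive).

R_C = 60.25 kN

Take M_B as the redundant. Released structure: two simple spans AB and BC with a hinge at B.
Rotations at B on the released spans (each span's end-slope, ×1/EI):
  span AB: point load 55 at a = 1.6: Pab(L + a)/(6LEI) = 112.6/EI
  span BC: point load 123.7 at a = 2.4: Pab(L + b)/(6LEI) = 110.8/EI
  relative rotation θ_0 = (112.6 + 110.8)/EI = 223.5/EI
A unit hogging moment at B produces rotation L₁/(3EI) + L₂/(3EI) = 4/EI.
Slope continuity at B: θ_0 = M_B·4/EI, so M_B = 223.5/4 = 55.87 kN·m (hogging).
Span BC, ΣM about C: R_B^{BC}·4 = 197.9 + 55.87, so R_B^{BC} = 63.45 kN and R_C = 123.7 − 63.45 = 60.25 kN.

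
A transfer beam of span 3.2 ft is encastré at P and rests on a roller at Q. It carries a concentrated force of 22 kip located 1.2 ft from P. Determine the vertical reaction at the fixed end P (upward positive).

R_P = 17.94 kip

Choose R_Q as the redundant. The primary structure is the cantilever fixed at P.
Free-end deflection of the primary structure under the applied loading (downward +):
  point load 22 at a = 1.2: Pa²(3L − a)/(6EI) = 44.35/EI
Tip deflection under a unit load at Q: L³/(3EI) = 10.92/EI.
Compatibility at Q: δ_0 − R_Q·δ_{QQ} = 0, so R_Q = 44.35/10.92 = 4.061 kip.
Vertical equilibrium: R_P = ΣP − R_Q = 22 − 4.061 = 17.94 kip.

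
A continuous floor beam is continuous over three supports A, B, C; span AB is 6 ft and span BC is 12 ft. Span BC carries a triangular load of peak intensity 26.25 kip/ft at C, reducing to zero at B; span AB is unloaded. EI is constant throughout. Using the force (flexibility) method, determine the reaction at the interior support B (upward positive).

Release continuity at B by inserting a hinge; the redundant is the internal moment M_B. The primary structure is two simply-supported spans AB and BC.
Discontinuity in slope at B on the released structure — sum the simple-span end rotations:
  span BC: triangular load, peak 26.25: 7w₀L³/(360EI) = 882/EI
  relative rotation θ_0 = (0 + 882)/EI = 882/EI
A unit hogging moment at B produces rotation L₁/(3EI) + L₂/(3EI) = 6/EI.
Compatibility: M_B·(L₁+L₂)/(3EI) = θ_0, giving M_B = 147 kip·ft (hogging).
Span AB, ΣM about A with M_B applied at B: R_B^{AB}·6 = 0 + 147, so R_B^{AB} = 24.5 kip and R_A = 0 − 24.5 = -24.5 kip.
Span BC, ΣM about C: R_B^{BC}·12 = 630 + 147, so R_B^{BC} = 64.75 kip and R_C = 157.5 − 64.75 = 92.75 kip.
R_B = 24.5 + 64.75 = 89.25 kip.

R_B = 89.25 kip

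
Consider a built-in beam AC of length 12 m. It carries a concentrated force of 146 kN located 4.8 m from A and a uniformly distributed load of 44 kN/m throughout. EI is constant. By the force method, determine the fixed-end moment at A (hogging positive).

M_A = 780.3 kN·m

Take the two fixed-end moments M_A, M_C as redundants; the released structure is the simple span AC.
On the primary (simply-supported) span, the end slopes from the loading are:
  at A: point load 146 at a = 4.8: Pab(L + b)/(6LEI) = 1346/EI
  at C: point load 146 at a = 4.8: Pab(L + a)/(6LEI) = 1177/EI
  at A: UDL 44: wL³/(24EI) = 3168/EI
  at C: UDL 44: wL³/(24EI) = 3168/EI
  θ_A0 = 4514/EI,  θ_C0 = 4345/EI
Flexibility coefficients: a unit moment at one end gives L/(3EI) there and L/(6EI) at the far end, so f₁₁ = f₂₂ = 4/EI and f₁₂ = f₂₁ = 2/EI.
Compatibility — zero rotation at each built-in end:
  4 M_A + 2 M_C = 4514
  2 M_A + 4 M_C = 4345
Solving the pair gives M_A = 780.3 kN·m and M_C = 696.2 kN·m (hogging).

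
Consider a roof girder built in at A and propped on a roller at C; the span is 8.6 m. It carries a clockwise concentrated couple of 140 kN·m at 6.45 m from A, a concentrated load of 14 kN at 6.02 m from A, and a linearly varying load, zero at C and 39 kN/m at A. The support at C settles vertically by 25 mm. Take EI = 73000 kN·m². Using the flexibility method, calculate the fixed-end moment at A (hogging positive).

Remove the prop at C; the released (primary) structure is a cantilever built in at A.
Free-end deflection of the primary structure under the applied loading (downward +):
  clockwise couple 140 at a = 6.45: M₀a(2L − a)/(2EI) = 4854/EI
  point load 14 at a = 6.02: Pa²(3L − a)/(6EI) = 1673/EI
  triangular load, peak 39 at the fixed end: w₀L⁴/(30EI) = 7111/EI
  δ_0 = 13637/EI
Flexibility coefficient — unit upward force at C: δ_{CC} = L³/(3EI) = 212/EI.
With EI = 73000 kN·m²: δ_0 = 0.18681 m and δ_{CC} = 0.002904 m/kN.
Compatibility — the beam at C must follow the support down by 0.025 m: δ_0 − R_C·δ_{CC} = 0.025, so R_C = (0.18681 − 0.025)/0.002904 = 55.71 kN.
Moment equilibrium about A: M_A = Σ(load moments about A) − R_C·L = 705 − 55.71×8.6 = 225.9 kN·m.

M_A = 225.9 kN·m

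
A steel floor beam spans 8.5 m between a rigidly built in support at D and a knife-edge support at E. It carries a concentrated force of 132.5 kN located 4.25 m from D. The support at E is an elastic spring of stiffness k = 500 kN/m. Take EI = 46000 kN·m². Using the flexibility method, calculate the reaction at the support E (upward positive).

Choose R_E as the redundant. The primary structure is the cantilever fixed at D.
Free-end deflection of the primary structure under the applied loading (downward +):
  point load 132.5 at a = 4.25: Pa²(3L − a)/(6EI) = 8476/EI
Flexibility coefficient — unit upward force at E: δ_{EE} = L³/(3EI) = 204.7/EI.
With EI = 46000 kN·m²: δ_0 = 0.18427 m and δ_{EE} = 0.00445 m/kN.
Compatibility — the spring shortens by R_E/k under the reaction it provides: δ_0 − R_E·δ_{EE} = R_E/k. With 1/k = 0.002 m/kN, R_E = δ_0 / (δ_{EE} + 1/k) = 0.18427 / (0.00445 + 0.002) = 28.57 kN.

R_E = 28.57 kN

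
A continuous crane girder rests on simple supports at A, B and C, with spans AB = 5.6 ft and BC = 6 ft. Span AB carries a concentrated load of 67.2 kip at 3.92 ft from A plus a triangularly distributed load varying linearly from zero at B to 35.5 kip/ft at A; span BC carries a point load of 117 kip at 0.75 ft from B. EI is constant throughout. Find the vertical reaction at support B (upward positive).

Release continuity at B by inserting a hinge; the redundant is the internal moment M_B. The primary structure is two simply-supported spans AB and BC.
End slopes at the hinge B, treating each span as simply supported:
  span AB: point load 67.2 at a = 3.92: Pab(L + a)/(6LEI) = 125.4/EI
  span AB: triangular load, peak 35.5: 7w₀L³/(360EI) = 121.2/EI
  span BC: point load 117 at a = 0.75: Pab(L + b)/(6LEI) = 144/EI
  relative rotation θ_0 = (246.6 + 144)/EI = 390.6/EI
A unit hogging moment at B produces rotation L₁/(3EI) + L₂/(3EI) = 3.867/EI.
Compatibility: M_B·(L₁+L₂)/(3EI) = θ_0, giving M_B = 101 kip·ft (hogging).
Span AB, ΣM about A with M_B applied at B: R_B^{AB}·5.6 = 449 + 101, so R_B^{AB} = 98.21 kip and R_A = 166.6 − 98.21 = 68.39 kip.
Span BC, ΣM about C: R_B^{BC}·6 = 614.2 + 101, so R_B^{BC} = 119.2 kip and R_C = 117 − 119.2 = -2.21 kip.
R_B = 98.21 + 119.2 = 217.4 kip.

R_B = 217.4 kip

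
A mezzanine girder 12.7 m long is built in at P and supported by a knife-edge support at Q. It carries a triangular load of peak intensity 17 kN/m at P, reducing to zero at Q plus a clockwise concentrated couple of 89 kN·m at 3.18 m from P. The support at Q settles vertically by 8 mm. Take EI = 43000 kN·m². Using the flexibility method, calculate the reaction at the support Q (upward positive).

R_Q = 25.69 kN

Release the roller at Q. Primary structure: cantilever fixed at P.
Primary-structure tip deflection at Q by superposition:
  triangular load, peak 17 at the fixed end: w₀L⁴/(30EI) = 14742/EI
  clockwise couple 89 at a = 3.18: M₀a(2L − a)/(2EI) = 3144/EI
  δ_0 = 17886/EI
Flexibility coefficient — unit upward force at Q: δ_{QQ} = L³/(3EI) = 682.8/EI.
With EI = 43000 kN·m²: δ_0 = 0.41595 m and δ_{QQ} = 0.015879 m/kN.
Compatibility — the beam at Q must follow the support down by 0.008 m: δ_0 − R_Q·δ_{QQ} = 0.008, so R_Q = (0.41595 − 0.008)/0.015879 = 25.69 kN.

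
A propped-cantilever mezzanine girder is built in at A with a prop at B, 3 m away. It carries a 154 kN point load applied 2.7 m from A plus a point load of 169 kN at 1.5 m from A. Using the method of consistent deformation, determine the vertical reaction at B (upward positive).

Release the roller at B. Primary structure: cantilever fixed at A.
Primary-structure tip deflection at B by superposition:
  point load 154 at a = 2.7: Pa²(3L − a)/(6EI) = 1179/EI
  point load 169 at a = 1.5: Pa²(3L − a)/(6EI) = 475.3/EI
  δ_0 = 1654/EI
Tip deflection under a unit load at B: L³/(3EI) = 9/EI.
Compatibility at B: δ_0 − R_B·δ_{BB} = 0, so R_B = 1654/9 = 183.8 kN.

R_B = 183.8 kN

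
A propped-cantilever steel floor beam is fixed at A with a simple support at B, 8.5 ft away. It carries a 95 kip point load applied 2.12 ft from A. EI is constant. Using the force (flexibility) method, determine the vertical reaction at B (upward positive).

R_B = 8.127 kip

Release the roller at B. Primary structure: cantilever fixed at A.
Downward deflection at the released point B due to the loads:
  point load 95 at a = 2.12: Pa²(3L − a)/(6EI) = 1664/EI
Flexibility coefficient — unit upward force at B: δ_{BB} = L³/(3EI) = 204.7/EI.
Compatibility at B: δ_0 − R_B·δ_{BB} = 0, so R_B = 1664/204.7 = 8.127 kip.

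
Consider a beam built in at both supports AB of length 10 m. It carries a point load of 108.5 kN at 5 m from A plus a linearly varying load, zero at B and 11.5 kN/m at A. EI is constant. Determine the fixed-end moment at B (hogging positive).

Take the two fixed-end moments M_A, M_B as redundants; the released structure is the simple span AB.
Simple-span end rotations at A and B under the given loads:
  at A: point load 108.5 at a = 5: Pab(L + b)/(6LEI) = 678.1/EI
  at B: point load 108.5 at a = 5: Pab(L + a)/(6LEI) = 678.1/EI
  at A: triangular load, peak 11.5: w₀L³/(45EI) = 255.6/EI
  at B: triangular load, peak 11.5: 7w₀L³/(360EI) = 223.6/EI
  θ_A0 = 933.7/EI,  θ_B0 = 901.7/EI
Flexibility coefficients: a unit moment at one end gives L/(3EI) there and L/(6EI) at the far end, so f₁₁ = f₂₂ = 3.333/EI and f₁₂ = f₂₁ = 1.667/EI.
Compatibility — zero rotation at each built-in end:
  3.333 M_A + 1.667 M_B = 933.7
  1.667 M_A + 3.333 M_B = 901.7
Solving the pair gives M_A = 193.1 kN·m and M_B = 174 kN·m (hogging).

M_B = 174 kN·m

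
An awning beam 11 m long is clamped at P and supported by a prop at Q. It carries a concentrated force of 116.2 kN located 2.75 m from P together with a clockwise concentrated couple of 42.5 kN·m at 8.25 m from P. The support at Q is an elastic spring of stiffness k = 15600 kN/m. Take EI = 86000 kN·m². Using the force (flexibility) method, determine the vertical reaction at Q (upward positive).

Take the reaction at Q as the redundant and release it; the primary structure is a cantilever fixed at P.
Free-end deflection of the primary structure under the applied loading (downward +):
  point load 116.2 at a = 2.75: Pa²(3L − a)/(6EI) = 4430/EI
  clockwise couple 42.5 at a = 8.25: M₀a(2L − a)/(2EI) = 2411/EI
  δ_0 = 6841/EI
Tip deflection under a unit load at Q: L³/(3EI) = 443.7/EI.
With EI = 86000 kN·m²: δ_0 = 0.079546 m and δ_{QQ} = 0.005159 m/kN.
Compatibility — the spring shortens by R_Q/k under the reaction it provides: δ_0 − R_Q·δ_{QQ} = R_Q/k. With 1/k = 0.000064 m/kN, R_Q = δ_0 / (δ_{QQ} + 1/k) = 0.079546 / (0.005159 + 0.000064) = 15.23 kN.

R_Q = 15.23 kN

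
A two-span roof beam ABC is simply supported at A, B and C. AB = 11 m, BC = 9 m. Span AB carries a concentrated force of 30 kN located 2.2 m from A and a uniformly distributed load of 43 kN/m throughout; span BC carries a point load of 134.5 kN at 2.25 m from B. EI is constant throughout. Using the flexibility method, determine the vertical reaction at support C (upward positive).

Release continuity at B by inserting a hinge; the redundant is the internal moment M_B. The primary structure is two simply-supported spans AB and BC.
Discontinuity in slope at B on the released structure — sum the simple-span end rotations:
  span AB: point load 30 at a = 2.2: Pab(L + a)/(6LEI) = 116.2/EI
  span AB: UDL 43: wL³/(24EI) = 2385/EI
  span BC: point load 134.5 at a = 2.25: Pab(L + b)/(6LEI) = 595.8/EI
  relative rotation θ_0 = (2501 + 595.8)/EI = 3097/EI
A unit hogging moment at B produces rotation L₁/(3EI) + L₂/(3EI) = 6.667/EI.
Compatibility: M_B·(L₁+L₂)/(3EI) = θ_0, giving M_B = 464.5 kN·m (hogging).
Span BC, ΣM about C: R_B^{BC}·9 = 907.9 + 464.5, so R_B^{BC} = 152.5 kN and R_C = 134.5 − 152.5 = -17.99 kN.

R_C = -17.99 kN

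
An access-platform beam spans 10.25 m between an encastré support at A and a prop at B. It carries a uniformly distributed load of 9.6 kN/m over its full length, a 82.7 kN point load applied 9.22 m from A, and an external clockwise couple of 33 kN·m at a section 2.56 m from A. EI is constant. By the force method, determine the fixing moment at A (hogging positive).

Release the roller at B. Primary structure: cantilever fixed at A.
Deflection at B on the released cantilever, summing each load's contribution:
  UDL 9.6: wL⁴/(8EI) = 13246/EI
  point load 82.7 at a = 9.22: Pa²(3L − a)/(6EI) = 25227/EI
  clockwise couple 33 at a = 2.56: M₀a(2L − a)/(2EI) = 757.8/EI
  δ_0 = 39230/EI
Flexibility coefficient — unit upward force at B: δ_{BB} = L³/(3EI) = 359/EI.
The prop prevents deflection at B: R_B = δ_0/δ_{BB} = 39230/359 = 109.3 kN.
Moment equilibrium about A: M_A = Σ(load moments about A) − R_B·L = 1300 − 109.3×10.25 = 179.6 kN·m.

M_A = 179.6 kN·m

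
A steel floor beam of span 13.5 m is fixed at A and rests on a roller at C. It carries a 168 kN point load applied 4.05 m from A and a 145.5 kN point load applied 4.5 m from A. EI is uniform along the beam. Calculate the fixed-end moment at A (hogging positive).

Release the roller at C. Primary structure: cantilever fixed at A.
Free-end deflection of the primary structure under the applied loading (downward +):
  point load 168 at a = 4.05: Pa²(3L − a)/(6EI) = 16740/EI
  point load 145.5 at a = 4.5: Pa²(3L − a)/(6EI) = 17678/EI
  δ_0 = 34419/EI
Tip deflection under a unit load at C: L³/(3EI) = 820.1/EI.
The prop prevents deflection at C: R_C = δ_0/δ_{CC} = 34419/820.1 = 41.97 kN.
Moment equilibrium about A: M_A = Σ(load moments about A) − R_C·L = 1335 − 41.97×13.5 = 768.6 kN·m.

M_A = 768.6 kN·m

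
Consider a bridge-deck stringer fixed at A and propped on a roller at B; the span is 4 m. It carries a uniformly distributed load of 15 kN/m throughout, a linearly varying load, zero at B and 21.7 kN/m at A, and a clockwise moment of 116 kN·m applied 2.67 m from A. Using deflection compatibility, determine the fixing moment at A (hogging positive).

M_A = 14.38 kN·m

Release the roller at B. Primary structure: cantilever fixed at A.
Primary-structure tip deflection at B by superposition:
  UDL 15: wL⁴/(8EI) = 480/EI
  triangular load, peak 21.7 at the fixed end: w₀L⁴/(30EI) = 185.2/EI
  clockwise couple 116 at a = 2.67: M₀a(2L − a)/(2EI) = 825.4/EI
  δ_0 = 1491/EI
Tip deflection under a unit load at B: L³/(3EI) = 21.33/EI.
Compatibility at B: δ_0 − R_B·δ_{BB} = 0, so R_B = 1491/21.33 = 69.87 kN.
Moment equilibrium about A: M_A = Σ(load moments about A) − R_B·L = 293.9 − 69.87×4 = 14.38 kN·m.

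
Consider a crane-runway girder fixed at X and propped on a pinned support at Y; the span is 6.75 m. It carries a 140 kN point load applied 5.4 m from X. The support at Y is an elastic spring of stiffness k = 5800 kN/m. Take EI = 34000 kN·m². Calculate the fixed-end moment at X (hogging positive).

M_X = 126.7 kN·m

Choose R_Y as the redundant. The primary structure is the cantilever fixed at X.
Primary-structure tip deflection at Y by superposition:
  point load 140 at a = 5.4: Pa²(3L − a)/(6EI) = 10104/EI
Flexibility coefficient — unit upward force at Y: δ_{YY} = L³/(3EI) = 102.5/EI.
With EI = 34000 kN·m²: δ_0 = 0.29717 m and δ_{YY} = 0.003015 m/kN.
Compatibility — the spring shortens by R_Y/k under the reaction it provides: δ_0 − R_Y·δ_{YY} = R_Y/k. With 1/k = 0.000172 m/kN, R_Y = δ_0 / (δ_{YY} + 1/k) = 0.29717 / (0.003015 + 0.000172) = 93.23 kN.
Moment equilibrium about X: M_X = Σ(load moments about X) − R_Y·L = 756 − 93.23×6.75 = 126.7 kN·m.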